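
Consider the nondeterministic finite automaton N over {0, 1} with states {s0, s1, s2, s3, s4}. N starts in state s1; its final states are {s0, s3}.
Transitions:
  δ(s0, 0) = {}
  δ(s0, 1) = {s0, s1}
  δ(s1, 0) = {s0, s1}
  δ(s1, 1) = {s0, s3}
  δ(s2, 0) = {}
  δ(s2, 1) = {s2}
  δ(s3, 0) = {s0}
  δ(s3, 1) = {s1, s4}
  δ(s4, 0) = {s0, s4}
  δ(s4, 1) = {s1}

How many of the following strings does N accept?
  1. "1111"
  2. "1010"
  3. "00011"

3

"1111": accepted
"1010": accepted
"00011": accepted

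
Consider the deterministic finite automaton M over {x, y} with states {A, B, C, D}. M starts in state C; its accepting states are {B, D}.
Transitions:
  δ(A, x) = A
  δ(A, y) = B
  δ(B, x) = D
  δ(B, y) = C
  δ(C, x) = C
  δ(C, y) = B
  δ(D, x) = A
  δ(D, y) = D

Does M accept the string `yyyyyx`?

C --y--> B
B --y--> C
C --y--> B
B --y--> C
C --y--> B
B --x--> D
End in state D, which is an accepting state.

accepted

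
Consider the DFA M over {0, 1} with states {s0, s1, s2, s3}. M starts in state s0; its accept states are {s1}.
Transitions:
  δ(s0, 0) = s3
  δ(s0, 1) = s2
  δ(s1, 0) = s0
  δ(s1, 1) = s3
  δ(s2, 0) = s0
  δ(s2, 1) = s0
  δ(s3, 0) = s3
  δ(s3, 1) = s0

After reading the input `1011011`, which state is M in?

s0 --1--> s2
s2 --0--> s0
s0 --1--> s2
s2 --1--> s0
s0 --0--> s3
s3 --1--> s0
s0 --1--> s2

s2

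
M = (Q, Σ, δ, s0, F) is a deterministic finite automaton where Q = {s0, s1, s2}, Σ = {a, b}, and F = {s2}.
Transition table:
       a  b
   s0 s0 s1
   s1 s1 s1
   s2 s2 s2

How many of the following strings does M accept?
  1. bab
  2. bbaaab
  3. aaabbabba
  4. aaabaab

bab: rejected
bbaaab: rejected
aaabbabba: rejected
aaabaab: rejected

0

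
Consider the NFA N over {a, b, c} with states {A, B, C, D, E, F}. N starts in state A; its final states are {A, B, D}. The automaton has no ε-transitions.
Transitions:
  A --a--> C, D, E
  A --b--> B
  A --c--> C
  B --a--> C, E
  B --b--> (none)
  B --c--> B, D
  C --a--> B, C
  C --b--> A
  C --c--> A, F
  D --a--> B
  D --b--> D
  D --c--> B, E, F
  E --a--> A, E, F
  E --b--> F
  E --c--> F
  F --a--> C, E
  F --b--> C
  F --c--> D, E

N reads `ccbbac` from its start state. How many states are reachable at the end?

4

Start: {A}
read c: {C}
read c: {A, F}
read b: {B, C}
read b: {A}
read a: {C, D, E}
read c: {A, B, E, F}
Final reachable set {A, B, E, F} has 4 states.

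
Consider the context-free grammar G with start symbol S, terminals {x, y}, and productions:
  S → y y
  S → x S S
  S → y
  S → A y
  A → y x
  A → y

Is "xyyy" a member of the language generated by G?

yes

S ⇒ xSS ⇒ xyyS ⇒ xyyy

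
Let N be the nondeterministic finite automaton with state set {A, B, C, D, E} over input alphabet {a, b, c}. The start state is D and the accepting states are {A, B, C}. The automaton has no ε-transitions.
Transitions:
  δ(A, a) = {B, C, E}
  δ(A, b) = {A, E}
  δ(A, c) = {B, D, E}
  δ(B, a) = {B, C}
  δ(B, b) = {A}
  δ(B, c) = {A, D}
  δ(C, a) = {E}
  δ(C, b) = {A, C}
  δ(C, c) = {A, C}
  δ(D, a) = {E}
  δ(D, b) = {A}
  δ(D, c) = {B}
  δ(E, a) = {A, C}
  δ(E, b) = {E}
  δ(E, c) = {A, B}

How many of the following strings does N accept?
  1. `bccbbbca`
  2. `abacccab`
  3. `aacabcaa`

`bccbbbca`: accepted
`abacccab`: accepted
`aacabcaa`: accepted

3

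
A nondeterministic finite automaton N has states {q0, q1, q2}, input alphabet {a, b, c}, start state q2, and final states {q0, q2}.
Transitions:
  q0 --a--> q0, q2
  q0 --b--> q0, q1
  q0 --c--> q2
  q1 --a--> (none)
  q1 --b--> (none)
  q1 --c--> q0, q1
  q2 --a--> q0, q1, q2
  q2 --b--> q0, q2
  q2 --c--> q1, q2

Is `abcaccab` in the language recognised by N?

accepted

Start: {q2}
read a: {q0, q1, q2}
read b: {q0, q1, q2}
read c: {q0, q1, q2}
read a: {q0, q1, q2}
read c: {q0, q1, q2}
read c: {q0, q1, q2}
read a: {q0, q1, q2}
read b: {q0, q1, q2}
Reachable ∩ accepting = {q0, q2} — nonempty.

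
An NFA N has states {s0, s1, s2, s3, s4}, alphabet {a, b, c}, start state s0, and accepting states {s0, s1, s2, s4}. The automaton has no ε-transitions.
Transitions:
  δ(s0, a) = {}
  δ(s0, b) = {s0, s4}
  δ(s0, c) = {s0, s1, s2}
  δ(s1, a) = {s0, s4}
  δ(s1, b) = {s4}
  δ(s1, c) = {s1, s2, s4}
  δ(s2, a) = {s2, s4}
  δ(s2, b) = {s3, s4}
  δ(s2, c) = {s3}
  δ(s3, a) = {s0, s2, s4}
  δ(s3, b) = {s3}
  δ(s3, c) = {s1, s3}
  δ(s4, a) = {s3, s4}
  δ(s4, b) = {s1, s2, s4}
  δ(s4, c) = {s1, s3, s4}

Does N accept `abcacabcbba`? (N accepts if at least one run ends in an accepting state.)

rejected

Start: {s0}
read a: {}
The reachable set is empty and stays empty for the remaining 10 symbols.
Reachable ∩ accepting = {} — empty.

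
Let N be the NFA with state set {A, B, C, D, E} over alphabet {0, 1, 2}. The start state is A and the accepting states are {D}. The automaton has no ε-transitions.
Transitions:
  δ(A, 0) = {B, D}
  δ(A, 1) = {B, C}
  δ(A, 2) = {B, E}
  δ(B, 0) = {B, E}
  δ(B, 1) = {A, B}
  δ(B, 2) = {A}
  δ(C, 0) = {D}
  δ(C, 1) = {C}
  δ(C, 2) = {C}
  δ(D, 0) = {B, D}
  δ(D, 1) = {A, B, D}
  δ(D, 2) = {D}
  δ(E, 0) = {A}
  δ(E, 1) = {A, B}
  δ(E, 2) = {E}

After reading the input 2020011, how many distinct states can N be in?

Start: {A}
read 2: {B, E}
read 0: {A, B, E}
read 2: {A, B, E}
read 0: {A, B, D, E}
read 0: {A, B, D, E}
read 1: {A, B, C, D}
read 1: {A, B, C, D}
Final reachable set {A, B, C, D} has 4 states.

4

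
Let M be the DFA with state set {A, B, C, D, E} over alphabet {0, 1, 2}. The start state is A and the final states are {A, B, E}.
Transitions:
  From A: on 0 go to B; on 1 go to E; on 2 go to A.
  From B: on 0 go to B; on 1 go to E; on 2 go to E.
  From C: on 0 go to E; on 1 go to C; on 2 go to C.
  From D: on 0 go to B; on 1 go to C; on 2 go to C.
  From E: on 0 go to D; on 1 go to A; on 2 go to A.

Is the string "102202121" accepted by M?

accepted

A --1--> E
E --0--> D
D --2--> C
C --2--> C
C --0--> E
E --2--> A
A --1--> E
E --2--> A
A --1--> E
End in state E, which is an accepting state.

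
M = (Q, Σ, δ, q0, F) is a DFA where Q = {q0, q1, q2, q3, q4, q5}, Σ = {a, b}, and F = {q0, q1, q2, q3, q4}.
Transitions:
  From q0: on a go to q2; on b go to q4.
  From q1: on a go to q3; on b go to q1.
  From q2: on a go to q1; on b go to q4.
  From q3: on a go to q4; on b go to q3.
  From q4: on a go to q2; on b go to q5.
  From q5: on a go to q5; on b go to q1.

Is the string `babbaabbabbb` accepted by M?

q0 --b--> q4
q4 --a--> q2
q2 --b--> q4
q4 --b--> q5
q5 --a--> q5
q5 --a--> q5
q5 --b--> q1
q1 --b--> q1
q1 --a--> q3
q3 --b--> q3
q3 --b--> q3
q3 --b--> q3
End in state q3, which is an accepting state.

accepted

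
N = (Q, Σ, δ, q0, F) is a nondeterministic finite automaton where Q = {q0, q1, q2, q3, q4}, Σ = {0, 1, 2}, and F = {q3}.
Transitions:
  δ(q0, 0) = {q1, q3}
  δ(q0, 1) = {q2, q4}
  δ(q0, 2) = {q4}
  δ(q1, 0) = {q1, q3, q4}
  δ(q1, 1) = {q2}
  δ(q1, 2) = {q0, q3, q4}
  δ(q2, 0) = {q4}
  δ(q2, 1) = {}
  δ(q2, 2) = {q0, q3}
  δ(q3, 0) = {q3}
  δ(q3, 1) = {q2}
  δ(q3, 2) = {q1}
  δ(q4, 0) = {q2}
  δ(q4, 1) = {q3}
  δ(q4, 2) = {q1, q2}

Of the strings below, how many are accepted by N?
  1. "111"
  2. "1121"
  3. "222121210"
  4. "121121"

"111": rejected
"1121": rejected
"222121210": rejected
"121121": rejected

0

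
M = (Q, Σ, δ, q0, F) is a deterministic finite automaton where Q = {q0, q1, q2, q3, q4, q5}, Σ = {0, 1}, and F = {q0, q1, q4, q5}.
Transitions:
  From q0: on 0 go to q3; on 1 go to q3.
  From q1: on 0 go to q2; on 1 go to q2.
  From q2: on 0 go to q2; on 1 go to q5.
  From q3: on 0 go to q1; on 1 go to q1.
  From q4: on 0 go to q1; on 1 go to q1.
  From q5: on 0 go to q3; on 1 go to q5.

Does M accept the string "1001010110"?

q0 --1--> q3
q3 --0--> q1
q1 --0--> q2
q2 --1--> q5
q5 --0--> q3
q3 --1--> q1
q1 --0--> q2
q2 --1--> q5
q5 --1--> q5
q5 --0--> q3
End in state q3, which is not an accepting state.

rejected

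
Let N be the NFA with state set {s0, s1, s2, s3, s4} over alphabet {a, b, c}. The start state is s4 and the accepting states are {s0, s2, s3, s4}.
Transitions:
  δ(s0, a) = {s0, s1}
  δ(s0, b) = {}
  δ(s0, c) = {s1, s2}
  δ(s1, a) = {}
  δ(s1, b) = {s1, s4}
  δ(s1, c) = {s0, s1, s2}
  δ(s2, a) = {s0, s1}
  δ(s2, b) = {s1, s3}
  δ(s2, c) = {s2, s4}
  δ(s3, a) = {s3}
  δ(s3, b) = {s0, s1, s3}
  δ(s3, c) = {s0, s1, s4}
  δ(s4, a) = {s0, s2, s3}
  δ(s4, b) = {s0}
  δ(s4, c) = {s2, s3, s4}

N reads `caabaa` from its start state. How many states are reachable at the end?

Start: {s4}
read c: {s2, s3, s4}
read a: {s0, s1, s2, s3}
read a: {s0, s1, s3}
read b: {s0, s1, s3, s4}
read a: {s0, s1, s2, s3}
read a: {s0, s1, s3}
Final reachable set {s0, s1, s3} has 3 states.

3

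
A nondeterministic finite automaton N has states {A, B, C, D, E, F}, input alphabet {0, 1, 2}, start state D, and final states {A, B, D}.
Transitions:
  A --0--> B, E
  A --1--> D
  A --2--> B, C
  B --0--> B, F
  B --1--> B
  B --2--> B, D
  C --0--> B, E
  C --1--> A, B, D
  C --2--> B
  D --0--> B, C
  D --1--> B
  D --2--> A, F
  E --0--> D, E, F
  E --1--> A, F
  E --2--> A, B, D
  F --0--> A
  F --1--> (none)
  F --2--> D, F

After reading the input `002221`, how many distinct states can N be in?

3

Start: {D}
read 0: {B, C}
read 0: {B, E, F}
read 2: {A, B, D, F}
read 2: {A, B, C, D, F}
read 2: {A, B, C, D, F}
read 1: {A, B, D}
Final reachable set {A, B, D} has 3 states.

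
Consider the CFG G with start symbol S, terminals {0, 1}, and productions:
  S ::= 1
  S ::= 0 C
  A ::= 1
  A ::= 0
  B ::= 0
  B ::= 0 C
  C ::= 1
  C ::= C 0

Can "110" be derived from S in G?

no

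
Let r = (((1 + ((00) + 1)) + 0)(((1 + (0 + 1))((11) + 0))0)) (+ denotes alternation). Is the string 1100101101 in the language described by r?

No split of 1100101101 into u·v has ((1+((00)+1))+0) matching u and (((1+(0+1))((11)+0))0) matching v.

no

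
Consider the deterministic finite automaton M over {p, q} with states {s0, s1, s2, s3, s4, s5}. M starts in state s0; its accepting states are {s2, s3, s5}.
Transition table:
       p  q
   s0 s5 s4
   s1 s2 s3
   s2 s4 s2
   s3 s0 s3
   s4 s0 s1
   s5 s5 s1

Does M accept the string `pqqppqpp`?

rejected

s0 --p--> s5
s5 --q--> s1
s1 --q--> s3
s3 --p--> s0
s0 --p--> s5
s5 --q--> s1
s1 --p--> s2
s2 --p--> s4
End in state s4, which is not an accepting state.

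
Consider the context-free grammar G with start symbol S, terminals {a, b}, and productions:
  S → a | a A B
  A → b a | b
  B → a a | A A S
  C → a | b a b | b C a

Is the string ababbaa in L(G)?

S ⇒ aAB ⇒ abaB ⇒ abaAAS ⇒ ababAS ⇒ ababbaS ⇒ ababbaa

yes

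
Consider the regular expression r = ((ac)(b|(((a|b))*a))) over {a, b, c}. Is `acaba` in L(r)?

yes

Split as ac·aba: (ac) matches ac and (b|(((a|b))*a)) matches aba.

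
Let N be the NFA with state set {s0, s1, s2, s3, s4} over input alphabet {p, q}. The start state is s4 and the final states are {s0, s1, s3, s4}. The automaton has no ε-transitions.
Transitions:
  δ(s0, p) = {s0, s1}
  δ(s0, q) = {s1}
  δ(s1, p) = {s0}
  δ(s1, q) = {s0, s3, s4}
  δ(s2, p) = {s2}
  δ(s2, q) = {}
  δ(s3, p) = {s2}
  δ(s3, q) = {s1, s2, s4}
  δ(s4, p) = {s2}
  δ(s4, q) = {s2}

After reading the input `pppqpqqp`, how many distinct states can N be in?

Start: {s4}
read p: {s2}
read p: {s2}
read p: {s2}
read q: {}
The reachable set is empty and stays empty for the remaining 4 symbols.
Final reachable set {} has 0 states.

0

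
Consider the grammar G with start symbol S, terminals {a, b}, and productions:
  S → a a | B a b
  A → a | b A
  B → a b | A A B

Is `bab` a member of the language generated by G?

no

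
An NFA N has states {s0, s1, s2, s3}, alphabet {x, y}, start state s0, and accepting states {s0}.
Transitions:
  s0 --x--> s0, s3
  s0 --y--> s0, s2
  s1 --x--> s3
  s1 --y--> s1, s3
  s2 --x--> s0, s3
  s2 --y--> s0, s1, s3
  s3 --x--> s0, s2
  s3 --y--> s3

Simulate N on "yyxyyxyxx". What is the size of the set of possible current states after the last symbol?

Start: {s0}
read y: {s0, s2}
read y: {s0, s1, s2, s3}
read x: {s0, s2, s3}
read y: {s0, s1, s2, s3}
read y: {s0, s1, s2, s3}
read x: {s0, s2, s3}
read y: {s0, s1, s2, s3}
read x: {s0, s2, s3}
read x: {s0, s2, s3}
Final reachable set {s0, s2, s3} has 3 states.

3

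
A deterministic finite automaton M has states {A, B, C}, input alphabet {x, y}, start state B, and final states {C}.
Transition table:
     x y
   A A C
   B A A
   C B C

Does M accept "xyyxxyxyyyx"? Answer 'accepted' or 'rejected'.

rejected

B --x--> A
A --y--> C
C --y--> C
C --x--> B
B --x--> A
A --y--> C
C --x--> B
B --y--> A
A --y--> C
C --y--> C
C --x--> B
End in state B, which is not an accepting state.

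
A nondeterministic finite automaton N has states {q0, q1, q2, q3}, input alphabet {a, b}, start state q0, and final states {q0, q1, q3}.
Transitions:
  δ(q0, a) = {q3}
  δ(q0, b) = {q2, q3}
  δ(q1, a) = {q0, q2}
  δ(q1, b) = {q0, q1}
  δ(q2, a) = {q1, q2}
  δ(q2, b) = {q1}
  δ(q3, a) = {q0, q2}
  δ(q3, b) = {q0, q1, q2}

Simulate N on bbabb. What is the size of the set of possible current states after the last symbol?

Start: {q0}
read b: {q2, q3}
read b: {q0, q1, q2}
read a: {q0, q1, q2, q3}
read b: {q0, q1, q2, q3}
read b: {q0, q1, q2, q3}
Final reachable set {q0, q1, q2, q3} has 4 states.

4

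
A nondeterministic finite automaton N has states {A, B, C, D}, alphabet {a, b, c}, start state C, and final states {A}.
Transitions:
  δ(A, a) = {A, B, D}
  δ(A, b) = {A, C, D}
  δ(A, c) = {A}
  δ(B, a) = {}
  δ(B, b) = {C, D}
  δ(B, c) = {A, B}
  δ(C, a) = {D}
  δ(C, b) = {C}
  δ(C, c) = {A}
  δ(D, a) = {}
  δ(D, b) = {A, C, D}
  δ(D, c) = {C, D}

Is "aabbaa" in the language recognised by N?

Start: {C}
read a: {D}
read a: {}
The reachable set is empty and stays empty for the remaining 4 symbols.
Reachable ∩ accepting = {} — empty.

rejected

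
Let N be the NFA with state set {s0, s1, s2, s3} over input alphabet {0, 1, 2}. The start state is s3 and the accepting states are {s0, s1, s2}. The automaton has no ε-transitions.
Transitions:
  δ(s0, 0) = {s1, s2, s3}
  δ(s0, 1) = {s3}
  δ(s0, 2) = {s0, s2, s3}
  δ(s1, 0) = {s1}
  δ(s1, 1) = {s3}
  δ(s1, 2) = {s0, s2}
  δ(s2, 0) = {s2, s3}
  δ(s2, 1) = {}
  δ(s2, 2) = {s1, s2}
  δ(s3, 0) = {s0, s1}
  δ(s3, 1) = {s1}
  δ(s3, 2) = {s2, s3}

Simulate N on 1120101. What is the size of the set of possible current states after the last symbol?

Start: {s3}
read 1: {s1}
read 1: {s3}
read 2: {s2, s3}
read 0: {s0, s1, s2, s3}
read 1: {s1, s3}
read 0: {s0, s1}
read 1: {s3}
Final reachable set {s3} has 1 state.

1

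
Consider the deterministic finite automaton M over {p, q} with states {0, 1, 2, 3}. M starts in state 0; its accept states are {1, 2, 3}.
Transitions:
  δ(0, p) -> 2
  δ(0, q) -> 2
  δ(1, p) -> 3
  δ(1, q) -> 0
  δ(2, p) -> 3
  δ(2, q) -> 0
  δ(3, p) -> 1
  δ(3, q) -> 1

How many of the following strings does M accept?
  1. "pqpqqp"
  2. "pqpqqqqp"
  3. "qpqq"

"pqpqqp": accepted
"pqpqqqqp": accepted
"qpqq": rejected

2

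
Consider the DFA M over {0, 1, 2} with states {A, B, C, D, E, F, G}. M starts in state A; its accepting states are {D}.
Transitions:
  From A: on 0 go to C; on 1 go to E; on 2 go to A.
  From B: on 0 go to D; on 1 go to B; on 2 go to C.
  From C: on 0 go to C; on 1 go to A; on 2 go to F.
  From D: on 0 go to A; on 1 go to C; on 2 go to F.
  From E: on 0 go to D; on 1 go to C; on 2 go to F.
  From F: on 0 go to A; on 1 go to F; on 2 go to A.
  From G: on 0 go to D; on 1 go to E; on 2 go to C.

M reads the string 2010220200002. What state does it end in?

A --2--> A
A --0--> C
C --1--> A
A --0--> C
C --2--> F
F --2--> A
A --0--> C
C --2--> F
F --0--> A
A --0--> C
C --0--> C
C --0--> C
C --2--> F

F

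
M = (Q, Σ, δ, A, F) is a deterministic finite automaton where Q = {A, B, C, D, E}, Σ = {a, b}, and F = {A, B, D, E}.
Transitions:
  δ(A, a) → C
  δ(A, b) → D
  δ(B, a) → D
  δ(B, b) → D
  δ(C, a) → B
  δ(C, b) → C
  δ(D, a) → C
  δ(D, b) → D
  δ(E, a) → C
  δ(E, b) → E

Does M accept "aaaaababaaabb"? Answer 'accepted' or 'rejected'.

A --a--> C
C --a--> B
B --a--> D
D --a--> C
C --a--> B
B --b--> D
D --a--> C
C --b--> C
C --a--> B
B --a--> D
D --a--> C
C --b--> C
C --b--> C
End in state C, which is not an accepting state.

rejected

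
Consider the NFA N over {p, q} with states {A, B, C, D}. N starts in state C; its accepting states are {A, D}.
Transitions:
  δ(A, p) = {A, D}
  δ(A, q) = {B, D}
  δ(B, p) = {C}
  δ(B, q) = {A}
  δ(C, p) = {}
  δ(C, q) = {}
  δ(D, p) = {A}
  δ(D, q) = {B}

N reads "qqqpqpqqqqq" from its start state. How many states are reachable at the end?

Start: {C}
read q: {}
The reachable set is empty and stays empty for the remaining 10 symbols.
Final reachable set {} has 0 states.

0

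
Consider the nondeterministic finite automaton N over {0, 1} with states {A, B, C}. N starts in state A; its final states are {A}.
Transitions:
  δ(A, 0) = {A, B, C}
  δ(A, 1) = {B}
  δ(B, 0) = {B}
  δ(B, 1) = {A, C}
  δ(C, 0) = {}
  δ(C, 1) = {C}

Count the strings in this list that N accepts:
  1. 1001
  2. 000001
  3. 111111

3

1001: accepted
000001: accepted
111111: accepted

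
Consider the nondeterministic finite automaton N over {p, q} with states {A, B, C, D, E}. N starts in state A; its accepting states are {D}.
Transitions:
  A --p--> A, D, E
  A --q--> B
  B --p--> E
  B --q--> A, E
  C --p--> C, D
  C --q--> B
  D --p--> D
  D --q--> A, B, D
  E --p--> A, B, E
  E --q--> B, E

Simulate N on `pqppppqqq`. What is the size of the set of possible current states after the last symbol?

4

Start: {A}
read p: {A, D, E}
read q: {A, B, D, E}
read p: {A, B, D, E}
read p: {A, B, D, E}
read p: {A, B, D, E}
read p: {A, B, D, E}
read q: {A, B, D, E}
read q: {A, B, D, E}
read q: {A, B, D, E}
Final reachable set {A, B, D, E} has 4 states.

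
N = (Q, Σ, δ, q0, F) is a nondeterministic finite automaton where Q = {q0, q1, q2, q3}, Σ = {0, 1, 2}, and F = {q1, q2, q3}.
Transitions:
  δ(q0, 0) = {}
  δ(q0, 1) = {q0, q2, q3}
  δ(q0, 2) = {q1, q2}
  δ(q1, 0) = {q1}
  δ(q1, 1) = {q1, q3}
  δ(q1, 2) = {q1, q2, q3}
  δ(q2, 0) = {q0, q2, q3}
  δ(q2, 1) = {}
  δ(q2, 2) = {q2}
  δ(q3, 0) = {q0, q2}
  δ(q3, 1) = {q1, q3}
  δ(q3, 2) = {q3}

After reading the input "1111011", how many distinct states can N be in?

4

Start: {q0}
read 1: {q0, q2, q3}
read 1: {q0, q1, q2, q3}
read 1: {q0, q1, q2, q3}
read 1: {q0, q1, q2, q3}
read 0: {q0, q1, q2, q3}
read 1: {q0, q1, q2, q3}
read 1: {q0, q1, q2, q3}
Final reachable set {q0, q1, q2, q3} has 4 states.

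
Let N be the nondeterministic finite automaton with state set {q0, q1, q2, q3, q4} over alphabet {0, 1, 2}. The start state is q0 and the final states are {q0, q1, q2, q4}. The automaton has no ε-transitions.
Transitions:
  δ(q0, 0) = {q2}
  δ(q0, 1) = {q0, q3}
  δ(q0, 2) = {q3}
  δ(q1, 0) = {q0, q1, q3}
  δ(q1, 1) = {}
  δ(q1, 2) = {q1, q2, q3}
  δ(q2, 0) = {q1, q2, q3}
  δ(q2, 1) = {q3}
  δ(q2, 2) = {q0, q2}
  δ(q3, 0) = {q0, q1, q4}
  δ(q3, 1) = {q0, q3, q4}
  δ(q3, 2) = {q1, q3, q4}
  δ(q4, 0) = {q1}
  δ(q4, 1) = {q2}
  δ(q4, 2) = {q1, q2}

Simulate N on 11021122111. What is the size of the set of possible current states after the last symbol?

4

Start: {q0}
read 1: {q0, q3}
read 1: {q0, q3, q4}
read 0: {q0, q1, q2, q4}
read 2: {q0, q1, q2, q3}
read 1: {q0, q3, q4}
read 1: {q0, q2, q3, q4}
read 2: {q0, q1, q2, q3, q4}
read 2: {q0, q1, q2, q3, q4}
read 1: {q0, q2, q3, q4}
read 1: {q0, q2, q3, q4}
read 1: {q0, q2, q3, q4}
Final reachable set {q0, q2, q3, q4} has 4 states.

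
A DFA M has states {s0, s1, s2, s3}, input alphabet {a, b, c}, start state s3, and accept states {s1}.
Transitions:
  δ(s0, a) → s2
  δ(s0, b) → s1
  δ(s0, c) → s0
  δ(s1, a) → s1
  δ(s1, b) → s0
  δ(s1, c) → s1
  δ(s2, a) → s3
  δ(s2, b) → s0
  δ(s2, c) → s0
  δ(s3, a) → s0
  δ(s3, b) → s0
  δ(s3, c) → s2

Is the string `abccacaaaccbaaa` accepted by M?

rejected

s3 --a--> s0
s0 --b--> s1
s1 --c--> s1
s1 --c--> s1
s1 --a--> s1
s1 --c--> s1
s1 --a--> s1
s1 --a--> s1
s1 --a--> s1
s1 --c--> s1
s1 --c--> s1
s1 --b--> s0
s0 --a--> s2
s2 --a--> s3
s3 --a--> s0
End in state s0, which is not an accepting state.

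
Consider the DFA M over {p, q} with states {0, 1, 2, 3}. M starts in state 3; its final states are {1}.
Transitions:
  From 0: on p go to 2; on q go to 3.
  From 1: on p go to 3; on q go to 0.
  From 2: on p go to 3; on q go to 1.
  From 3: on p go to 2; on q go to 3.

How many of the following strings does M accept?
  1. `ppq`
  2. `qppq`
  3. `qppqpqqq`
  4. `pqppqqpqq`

`ppq`: rejected
`qppq`: rejected
`qppqpqqq`: rejected
`pqppqqpqq`: rejected

0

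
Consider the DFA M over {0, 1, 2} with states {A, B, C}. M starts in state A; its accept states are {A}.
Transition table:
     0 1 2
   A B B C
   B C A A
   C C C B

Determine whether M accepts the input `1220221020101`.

rejected

A --1--> B
B --2--> A
A --2--> C
C --0--> C
C --2--> B
B --2--> A
A --1--> B
B --0--> C
C --2--> B
B --0--> C
C --1--> C
C --0--> C
C --1--> C
End in state C, which is not an accepting state.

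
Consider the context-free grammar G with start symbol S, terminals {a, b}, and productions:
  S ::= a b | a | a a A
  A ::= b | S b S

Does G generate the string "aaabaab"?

yes

S ⇒ aaA ⇒ aaSbS ⇒ aaabS ⇒ aaabaaA ⇒ aaabaab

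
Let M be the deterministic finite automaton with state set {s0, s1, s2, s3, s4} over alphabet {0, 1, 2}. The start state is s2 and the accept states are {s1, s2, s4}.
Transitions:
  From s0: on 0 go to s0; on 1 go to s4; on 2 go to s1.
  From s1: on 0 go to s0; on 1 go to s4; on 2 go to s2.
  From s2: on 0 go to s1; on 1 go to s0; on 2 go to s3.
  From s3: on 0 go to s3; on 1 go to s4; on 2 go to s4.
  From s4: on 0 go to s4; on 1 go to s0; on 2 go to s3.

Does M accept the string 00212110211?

rejected

s2 --0--> s1
s1 --0--> s0
s0 --2--> s1
s1 --1--> s4
s4 --2--> s3
s3 --1--> s4
s4 --1--> s0
s0 --0--> s0
s0 --2--> s1
s1 --1--> s4
s4 --1--> s0
End in state s0, which is not an accepting state.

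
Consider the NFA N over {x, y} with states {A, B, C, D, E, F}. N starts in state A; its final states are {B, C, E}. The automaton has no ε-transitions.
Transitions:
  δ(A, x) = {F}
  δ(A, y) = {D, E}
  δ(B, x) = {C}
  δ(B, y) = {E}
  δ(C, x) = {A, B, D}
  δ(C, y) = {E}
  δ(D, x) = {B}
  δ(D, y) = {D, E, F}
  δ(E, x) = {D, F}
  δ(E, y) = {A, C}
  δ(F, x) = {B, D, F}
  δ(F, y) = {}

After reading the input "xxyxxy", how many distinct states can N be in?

3

Start: {A}
read x: {F}
read x: {B, D, F}
read y: {D, E, F}
read x: {B, D, F}
read x: {B, C, D, F}
read y: {D, E, F}
Final reachable set {D, E, F} has 3 states.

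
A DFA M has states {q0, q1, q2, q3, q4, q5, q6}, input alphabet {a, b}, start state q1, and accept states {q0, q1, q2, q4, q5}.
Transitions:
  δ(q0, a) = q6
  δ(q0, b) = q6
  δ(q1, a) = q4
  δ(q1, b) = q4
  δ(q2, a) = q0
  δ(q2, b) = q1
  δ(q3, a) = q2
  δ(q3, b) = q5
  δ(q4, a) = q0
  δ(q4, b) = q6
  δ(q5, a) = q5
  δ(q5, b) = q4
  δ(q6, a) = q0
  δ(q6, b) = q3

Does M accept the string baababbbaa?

q1 --b--> q4
q4 --a--> q0
q0 --a--> q6
q6 --b--> q3
q3 --a--> q2
q2 --b--> q1
q1 --b--> q4
q4 --b--> q6
q6 --a--> q0
q0 --a--> q6
End in state q6, which is not an accepting state.

rejected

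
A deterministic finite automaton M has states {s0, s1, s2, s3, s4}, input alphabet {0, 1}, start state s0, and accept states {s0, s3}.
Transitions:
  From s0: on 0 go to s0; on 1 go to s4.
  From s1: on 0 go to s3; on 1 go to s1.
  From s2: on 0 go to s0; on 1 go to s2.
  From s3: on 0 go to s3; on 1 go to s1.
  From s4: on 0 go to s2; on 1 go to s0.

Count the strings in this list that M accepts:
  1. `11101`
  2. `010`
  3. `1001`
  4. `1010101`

`11101`: rejected
`010`: rejected
`1001`: rejected
`1010101`: rejected

0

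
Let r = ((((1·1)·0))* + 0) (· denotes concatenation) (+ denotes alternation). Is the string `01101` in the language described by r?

no

Neither (((1·1)·0))* nor 0 matches 01101.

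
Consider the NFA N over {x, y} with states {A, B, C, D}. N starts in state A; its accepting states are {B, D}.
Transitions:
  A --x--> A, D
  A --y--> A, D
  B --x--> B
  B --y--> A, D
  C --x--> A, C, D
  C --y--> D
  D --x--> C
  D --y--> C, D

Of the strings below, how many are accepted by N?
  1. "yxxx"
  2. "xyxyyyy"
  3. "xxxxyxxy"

3

"yxxx": accepted
"xyxyyyy": accepted
"xxxxyxxy": accepted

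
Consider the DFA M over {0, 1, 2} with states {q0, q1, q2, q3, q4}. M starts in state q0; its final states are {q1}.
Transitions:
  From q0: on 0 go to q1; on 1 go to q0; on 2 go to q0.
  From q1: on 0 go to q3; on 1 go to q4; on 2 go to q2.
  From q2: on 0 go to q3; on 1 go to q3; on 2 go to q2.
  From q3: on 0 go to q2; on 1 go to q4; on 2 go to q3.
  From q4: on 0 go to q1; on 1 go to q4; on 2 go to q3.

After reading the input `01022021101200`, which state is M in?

q3

q0 --0--> q1
q1 --1--> q4
q4 --0--> q1
q1 --2--> q2
q2 --2--> q2
q2 --0--> q3
q3 --2--> q3
q3 --1--> q4
q4 --1--> q4
q4 --0--> q1
q1 --1--> q4
q4 --2--> q3
q3 --0--> q2
q2 --0--> q3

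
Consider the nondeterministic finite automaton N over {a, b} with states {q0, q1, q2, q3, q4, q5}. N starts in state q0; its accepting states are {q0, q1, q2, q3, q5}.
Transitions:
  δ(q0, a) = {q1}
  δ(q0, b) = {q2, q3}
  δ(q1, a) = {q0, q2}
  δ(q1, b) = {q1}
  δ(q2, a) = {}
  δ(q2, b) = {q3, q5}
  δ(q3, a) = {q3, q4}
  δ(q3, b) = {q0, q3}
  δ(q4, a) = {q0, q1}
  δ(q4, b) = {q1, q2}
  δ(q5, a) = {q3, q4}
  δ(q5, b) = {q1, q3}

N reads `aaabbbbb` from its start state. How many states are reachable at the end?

1

Start: {q0}
read a: {q1}
read a: {q0, q2}
read a: {q1}
read b: {q1}
read b: {q1}
read b: {q1}
read b: {q1}
read b: {q1}
Final reachable set {q1} has 1 state.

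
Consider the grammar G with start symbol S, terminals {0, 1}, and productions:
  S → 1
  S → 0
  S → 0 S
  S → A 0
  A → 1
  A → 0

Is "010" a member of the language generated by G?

S ⇒ 0S ⇒ 0A0 ⇒ 010

yes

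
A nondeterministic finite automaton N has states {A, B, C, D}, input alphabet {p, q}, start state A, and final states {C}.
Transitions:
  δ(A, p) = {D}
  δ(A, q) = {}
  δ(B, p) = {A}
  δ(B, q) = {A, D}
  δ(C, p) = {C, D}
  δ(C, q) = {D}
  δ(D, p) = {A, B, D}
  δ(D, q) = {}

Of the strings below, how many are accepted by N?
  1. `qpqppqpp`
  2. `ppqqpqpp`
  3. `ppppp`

0

`qpqppqpp`: rejected
`ppqqpqpp`: rejected
`ppppp`: rejected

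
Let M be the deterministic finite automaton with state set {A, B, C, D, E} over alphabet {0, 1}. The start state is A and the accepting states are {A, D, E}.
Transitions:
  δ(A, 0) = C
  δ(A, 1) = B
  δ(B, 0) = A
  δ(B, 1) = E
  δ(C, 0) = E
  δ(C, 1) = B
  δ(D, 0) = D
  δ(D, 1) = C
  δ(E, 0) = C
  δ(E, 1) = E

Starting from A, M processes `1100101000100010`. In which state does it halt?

A --1--> B
B --1--> E
E --0--> C
C --0--> E
E --1--> E
E --0--> C
C --1--> B
B --0--> A
A --0--> C
C --0--> E
E --1--> E
E --0--> C
C --0--> E
E --0--> C
C --1--> B
B --0--> A

A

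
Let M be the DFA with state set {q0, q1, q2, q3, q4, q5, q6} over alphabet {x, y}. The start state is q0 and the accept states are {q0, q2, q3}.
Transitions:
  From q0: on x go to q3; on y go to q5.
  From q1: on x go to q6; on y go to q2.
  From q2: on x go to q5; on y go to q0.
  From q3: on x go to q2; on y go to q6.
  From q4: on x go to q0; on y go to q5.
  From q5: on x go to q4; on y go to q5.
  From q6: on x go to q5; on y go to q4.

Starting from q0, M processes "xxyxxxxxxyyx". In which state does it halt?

q0 --x--> q3
q3 --x--> q2
q2 --y--> q0
q0 --x--> q3
q3 --x--> q2
q2 --x--> q5
q5 --x--> q4
q4 --x--> q0
q0 --x--> q3
q3 --y--> q6
q6 --y--> q4
q4 --x--> q0

q0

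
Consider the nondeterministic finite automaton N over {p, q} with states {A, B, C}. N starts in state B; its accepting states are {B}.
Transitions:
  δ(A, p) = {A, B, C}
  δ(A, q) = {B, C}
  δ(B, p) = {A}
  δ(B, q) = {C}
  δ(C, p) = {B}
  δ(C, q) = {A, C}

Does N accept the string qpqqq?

Start: {B}
read q: {C}
read p: {B}
read q: {C}
read q: {A, C}
read q: {A, B, C}
Reachable ∩ accepting = {B} — nonempty.

accepted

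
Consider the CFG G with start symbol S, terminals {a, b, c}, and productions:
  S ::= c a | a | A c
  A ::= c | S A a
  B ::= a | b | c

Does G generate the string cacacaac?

yes

S ⇒ Ac ⇒ SAac ⇒ caAac ⇒ caSAaac ⇒ cacaAaac ⇒ cacacaac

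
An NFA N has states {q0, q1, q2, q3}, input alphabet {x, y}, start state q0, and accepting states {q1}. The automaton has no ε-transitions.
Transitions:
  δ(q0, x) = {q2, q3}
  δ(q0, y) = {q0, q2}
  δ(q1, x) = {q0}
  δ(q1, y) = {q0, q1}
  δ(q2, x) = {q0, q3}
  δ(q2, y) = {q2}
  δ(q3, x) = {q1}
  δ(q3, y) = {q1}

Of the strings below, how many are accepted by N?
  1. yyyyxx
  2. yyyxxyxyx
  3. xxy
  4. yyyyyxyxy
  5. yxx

yyyyxx: accepted
yyyxxyxyx: rejected
xxy: accepted
yyyyyxyxy: accepted
yxx: accepted

4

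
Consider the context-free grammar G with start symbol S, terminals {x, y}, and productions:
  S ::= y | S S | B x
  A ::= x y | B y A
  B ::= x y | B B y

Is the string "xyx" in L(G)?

S ⇒ Bx ⇒ xyx

yes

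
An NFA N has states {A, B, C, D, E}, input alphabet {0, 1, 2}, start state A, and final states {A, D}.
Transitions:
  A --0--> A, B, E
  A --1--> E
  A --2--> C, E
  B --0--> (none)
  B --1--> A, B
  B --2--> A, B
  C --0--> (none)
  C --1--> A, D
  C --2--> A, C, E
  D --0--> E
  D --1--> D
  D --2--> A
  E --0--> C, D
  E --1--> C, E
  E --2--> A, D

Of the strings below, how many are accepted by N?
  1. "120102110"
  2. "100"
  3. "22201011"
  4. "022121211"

3

"120102110": accepted
"100": rejected
"22201011": accepted
"022121211": accepted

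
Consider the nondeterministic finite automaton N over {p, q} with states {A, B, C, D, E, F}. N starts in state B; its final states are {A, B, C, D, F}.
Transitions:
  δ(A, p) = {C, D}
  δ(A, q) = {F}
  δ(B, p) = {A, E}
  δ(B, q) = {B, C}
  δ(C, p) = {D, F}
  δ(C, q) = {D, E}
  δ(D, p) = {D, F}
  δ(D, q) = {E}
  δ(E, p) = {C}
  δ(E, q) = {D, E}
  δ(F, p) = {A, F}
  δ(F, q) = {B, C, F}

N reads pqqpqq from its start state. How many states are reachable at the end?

5

Start: {B}
read p: {A, E}
read q: {D, E, F}
read q: {B, C, D, E, F}
read p: {A, C, D, E, F}
read q: {B, C, D, E, F}
read q: {B, C, D, E, F}
Final reachable set {B, C, D, E, F} has 5 states.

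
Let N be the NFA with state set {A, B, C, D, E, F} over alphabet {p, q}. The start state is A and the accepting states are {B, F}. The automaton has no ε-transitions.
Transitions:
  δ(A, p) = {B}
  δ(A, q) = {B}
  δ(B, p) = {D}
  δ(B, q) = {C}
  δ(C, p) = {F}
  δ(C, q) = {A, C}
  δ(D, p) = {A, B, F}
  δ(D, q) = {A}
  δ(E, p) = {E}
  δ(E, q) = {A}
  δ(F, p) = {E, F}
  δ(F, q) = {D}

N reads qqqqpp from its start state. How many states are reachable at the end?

5

Start: {A}
read q: {B}
read q: {C}
read q: {A, C}
read q: {A, B, C}
read p: {B, D, F}
read p: {A, B, D, E, F}
Final reachable set {A, B, D, E, F} has 5 states.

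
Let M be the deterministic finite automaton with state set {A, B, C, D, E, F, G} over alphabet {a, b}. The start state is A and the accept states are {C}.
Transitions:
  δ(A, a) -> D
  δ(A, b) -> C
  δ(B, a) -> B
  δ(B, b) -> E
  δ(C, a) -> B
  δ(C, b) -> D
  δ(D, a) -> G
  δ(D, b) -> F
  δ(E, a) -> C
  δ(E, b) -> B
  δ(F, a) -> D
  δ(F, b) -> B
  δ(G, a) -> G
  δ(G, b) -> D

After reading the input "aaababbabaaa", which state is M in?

A --a--> D
D --a--> G
G --a--> G
G --b--> D
D --a--> G
G --b--> D
D --b--> F
F --a--> D
D --b--> F
F --a--> D
D --a--> G
G --a--> G

G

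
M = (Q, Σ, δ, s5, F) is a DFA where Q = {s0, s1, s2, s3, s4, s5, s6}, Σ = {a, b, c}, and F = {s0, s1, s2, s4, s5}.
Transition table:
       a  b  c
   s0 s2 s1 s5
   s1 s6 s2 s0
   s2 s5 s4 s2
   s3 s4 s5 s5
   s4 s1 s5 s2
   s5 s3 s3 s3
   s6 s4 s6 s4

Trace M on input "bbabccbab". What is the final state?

s5 --b--> s3
s3 --b--> s5
s5 --a--> s3
s3 --b--> s5
s5 --c--> s3
s3 --c--> s5
s5 --b--> s3
s3 --a--> s4
s4 --b--> s5

s5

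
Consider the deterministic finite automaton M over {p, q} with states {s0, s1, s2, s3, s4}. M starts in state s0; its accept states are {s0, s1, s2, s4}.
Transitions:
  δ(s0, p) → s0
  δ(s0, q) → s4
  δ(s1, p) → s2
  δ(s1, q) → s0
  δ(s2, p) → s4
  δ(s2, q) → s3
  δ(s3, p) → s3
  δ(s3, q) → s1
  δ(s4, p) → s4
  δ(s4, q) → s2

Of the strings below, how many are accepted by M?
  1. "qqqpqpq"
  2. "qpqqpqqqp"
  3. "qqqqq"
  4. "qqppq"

3

"qqqpqpq": rejected
"qpqqpqqqp": accepted
"qqqqq": accepted
"qqppq": accepted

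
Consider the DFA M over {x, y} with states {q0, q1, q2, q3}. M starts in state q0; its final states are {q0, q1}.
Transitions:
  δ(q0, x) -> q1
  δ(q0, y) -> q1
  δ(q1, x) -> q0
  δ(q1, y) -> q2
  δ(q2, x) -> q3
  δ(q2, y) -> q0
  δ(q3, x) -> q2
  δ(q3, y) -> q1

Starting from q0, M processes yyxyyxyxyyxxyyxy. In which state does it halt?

q0 --y--> q1
q1 --y--> q2
q2 --x--> q3
q3 --y--> q1
q1 --y--> q2
q2 --x--> q3
q3 --y--> q1
q1 --x--> q0
q0 --y--> q1
q1 --y--> q2
q2 --x--> q3
q3 --x--> q2
q2 --y--> q0
q0 --y--> q1
q1 --x--> q0
q0 --y--> q1

q1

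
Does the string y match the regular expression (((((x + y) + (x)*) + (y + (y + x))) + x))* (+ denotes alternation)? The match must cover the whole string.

Split into 1 piece y; each matches ((((x+y)+(x)*)+(y+(y+x)))+x).

yes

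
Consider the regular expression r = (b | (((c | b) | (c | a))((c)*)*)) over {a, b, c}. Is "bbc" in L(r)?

Neither b nor (((c|b)|(c|a))((c)*)*) matches bbc.

no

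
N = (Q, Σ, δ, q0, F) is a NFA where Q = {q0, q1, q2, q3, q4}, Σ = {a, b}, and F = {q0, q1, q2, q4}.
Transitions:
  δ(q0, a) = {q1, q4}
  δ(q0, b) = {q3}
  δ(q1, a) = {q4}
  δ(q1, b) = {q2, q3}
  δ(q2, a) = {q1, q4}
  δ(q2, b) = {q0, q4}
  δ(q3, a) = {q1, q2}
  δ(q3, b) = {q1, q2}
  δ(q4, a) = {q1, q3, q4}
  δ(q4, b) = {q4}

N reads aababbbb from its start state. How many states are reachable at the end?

5

Start: {q0}
read a: {q1, q4}
read a: {q1, q3, q4}
read b: {q1, q2, q3, q4}
read a: {q1, q2, q3, q4}
read b: {q0, q1, q2, q3, q4}
read b: {q0, q1, q2, q3, q4}
read b: {q0, q1, q2, q3, q4}
read b: {q0, q1, q2, q3, q4}
Final reachable set {q0, q1, q2, q3, q4} has 5 states.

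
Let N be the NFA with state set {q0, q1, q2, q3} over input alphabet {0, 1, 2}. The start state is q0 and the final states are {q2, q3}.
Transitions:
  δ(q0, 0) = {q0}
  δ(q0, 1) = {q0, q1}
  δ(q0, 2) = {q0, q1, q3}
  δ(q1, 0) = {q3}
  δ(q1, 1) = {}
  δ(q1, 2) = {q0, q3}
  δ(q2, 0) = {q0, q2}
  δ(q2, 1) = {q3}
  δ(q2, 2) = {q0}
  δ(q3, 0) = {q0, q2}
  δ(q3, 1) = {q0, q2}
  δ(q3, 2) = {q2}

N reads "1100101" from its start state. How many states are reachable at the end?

Start: {q0}
read 1: {q0, q1}
read 1: {q0, q1}
read 0: {q0, q3}
read 0: {q0, q2}
read 1: {q0, q1, q3}
read 0: {q0, q2, q3}
read 1: {q0, q1, q2, q3}
Final reachable set {q0, q1, q2, q3} has 4 states.

4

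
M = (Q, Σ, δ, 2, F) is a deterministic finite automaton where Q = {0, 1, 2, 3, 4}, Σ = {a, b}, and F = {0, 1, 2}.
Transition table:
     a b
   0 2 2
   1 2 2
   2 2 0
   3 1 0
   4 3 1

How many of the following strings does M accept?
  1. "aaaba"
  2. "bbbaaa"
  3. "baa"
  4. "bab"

4

"aaaba": accepted
"bbbaaa": accepted
"baa": accepted
"bab": accepted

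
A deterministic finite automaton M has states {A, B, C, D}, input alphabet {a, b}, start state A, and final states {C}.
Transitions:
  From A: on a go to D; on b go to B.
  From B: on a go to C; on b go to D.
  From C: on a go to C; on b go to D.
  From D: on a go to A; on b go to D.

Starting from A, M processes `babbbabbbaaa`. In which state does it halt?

A

A --b--> B
B --a--> C
C --b--> D
D --b--> D
D --b--> D
D --a--> A
A --b--> B
B --b--> D
D --b--> D
D --a--> A
A --a--> D
D --a--> A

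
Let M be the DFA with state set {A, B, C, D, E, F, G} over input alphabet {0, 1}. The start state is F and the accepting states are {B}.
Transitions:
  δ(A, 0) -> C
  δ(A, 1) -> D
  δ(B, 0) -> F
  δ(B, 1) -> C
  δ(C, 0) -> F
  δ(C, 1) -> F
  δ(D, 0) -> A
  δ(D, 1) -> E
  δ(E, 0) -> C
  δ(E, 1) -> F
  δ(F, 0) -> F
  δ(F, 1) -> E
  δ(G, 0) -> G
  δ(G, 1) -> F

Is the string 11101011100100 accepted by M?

rejected

F --1--> E
E --1--> F
F --1--> E
E --0--> C
C --1--> F
F --0--> F
F --1--> E
E --1--> F
F --1--> E
E --0--> C
C --0--> F
F --1--> E
E --0--> C
C --0--> F
End in state F, which is not an accepting state.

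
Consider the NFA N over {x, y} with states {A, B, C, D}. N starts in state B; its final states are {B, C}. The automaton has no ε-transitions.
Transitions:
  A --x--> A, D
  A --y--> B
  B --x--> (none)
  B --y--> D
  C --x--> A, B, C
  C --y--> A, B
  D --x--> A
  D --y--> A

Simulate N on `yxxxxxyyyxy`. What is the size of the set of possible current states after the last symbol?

2

Start: {B}
read y: {D}
read x: {A}
read x: {A, D}
read x: {A, D}
read x: {A, D}
read x: {A, D}
read y: {A, B}
read y: {B, D}
read y: {A, D}
read x: {A, D}
read y: {A, B}
Final reachable set {A, B} has 2 states.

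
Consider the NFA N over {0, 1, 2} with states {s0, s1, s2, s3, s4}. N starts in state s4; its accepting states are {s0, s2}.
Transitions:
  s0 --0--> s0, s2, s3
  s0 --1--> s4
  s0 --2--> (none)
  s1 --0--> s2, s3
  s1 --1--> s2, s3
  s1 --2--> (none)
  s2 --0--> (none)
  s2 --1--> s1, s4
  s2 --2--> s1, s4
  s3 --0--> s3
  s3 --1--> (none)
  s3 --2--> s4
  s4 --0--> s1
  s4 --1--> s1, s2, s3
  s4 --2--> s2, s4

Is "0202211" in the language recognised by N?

rejected

Start: {s4}
read 0: {s1}
read 2: {}
The reachable set is empty and stays empty for the remaining 5 symbols.
Reachable ∩ accepting = {} — empty.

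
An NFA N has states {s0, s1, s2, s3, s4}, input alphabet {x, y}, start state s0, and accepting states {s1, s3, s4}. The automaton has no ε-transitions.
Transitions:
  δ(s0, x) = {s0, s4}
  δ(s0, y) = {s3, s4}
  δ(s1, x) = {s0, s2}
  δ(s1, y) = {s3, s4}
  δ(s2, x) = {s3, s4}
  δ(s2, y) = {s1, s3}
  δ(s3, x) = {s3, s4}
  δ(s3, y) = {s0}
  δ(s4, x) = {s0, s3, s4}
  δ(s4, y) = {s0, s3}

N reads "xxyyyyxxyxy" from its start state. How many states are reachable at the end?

Start: {s0}
read x: {s0, s4}
read x: {s0, s3, s4}
read y: {s0, s3, s4}
read y: {s0, s3, s4}
read y: {s0, s3, s4}
read y: {s0, s3, s4}
read x: {s0, s3, s4}
read x: {s0, s3, s4}
read y: {s0, s3, s4}
read x: {s0, s3, s4}
read y: {s0, s3, s4}
Final reachable set {s0, s3, s4} has 3 states.

3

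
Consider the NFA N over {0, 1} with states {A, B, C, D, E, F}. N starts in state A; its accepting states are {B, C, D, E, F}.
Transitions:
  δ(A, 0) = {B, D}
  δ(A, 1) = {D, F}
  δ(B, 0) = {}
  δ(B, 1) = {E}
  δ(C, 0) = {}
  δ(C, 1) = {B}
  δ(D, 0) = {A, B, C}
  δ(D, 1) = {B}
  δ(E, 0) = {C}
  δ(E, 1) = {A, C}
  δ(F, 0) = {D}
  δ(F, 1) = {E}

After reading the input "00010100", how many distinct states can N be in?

Start: {A}
read 0: {B, D}
read 0: {A, B, C}
read 0: {B, D}
read 1: {B, E}
read 0: {C}
read 1: {B}
read 0: {}
The reachable set is empty and stays empty for the remaining 1 symbol.
Final reachable set {} has 0 states.

0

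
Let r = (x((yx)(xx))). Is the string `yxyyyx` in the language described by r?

No split of yxyyyx into u·v has x matching u and ((yx)(xx)) matching v.

no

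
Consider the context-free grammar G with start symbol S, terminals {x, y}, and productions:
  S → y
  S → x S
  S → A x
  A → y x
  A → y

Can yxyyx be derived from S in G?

no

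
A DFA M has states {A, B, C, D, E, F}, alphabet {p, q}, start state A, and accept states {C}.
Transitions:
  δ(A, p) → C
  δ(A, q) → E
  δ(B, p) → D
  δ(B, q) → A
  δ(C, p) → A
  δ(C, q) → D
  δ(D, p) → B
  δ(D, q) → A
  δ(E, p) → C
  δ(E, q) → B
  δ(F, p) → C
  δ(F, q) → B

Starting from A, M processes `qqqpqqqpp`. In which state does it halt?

A --q--> E
E --q--> B
B --q--> A
A --p--> C
C --q--> D
D --q--> A
A --q--> E
E --p--> C
C --p--> A

A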